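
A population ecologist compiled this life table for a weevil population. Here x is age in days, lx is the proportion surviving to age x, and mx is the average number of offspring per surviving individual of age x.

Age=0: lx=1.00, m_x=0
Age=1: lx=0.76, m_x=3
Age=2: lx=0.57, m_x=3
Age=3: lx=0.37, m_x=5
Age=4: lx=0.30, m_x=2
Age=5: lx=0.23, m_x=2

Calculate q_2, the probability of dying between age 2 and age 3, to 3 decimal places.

q_2 = (l_2 − l_3) / l_2 = (0.57 − 0.37) / 0.57
     = 0.2 / 0.57 = 0.350877… → 0.351

0.351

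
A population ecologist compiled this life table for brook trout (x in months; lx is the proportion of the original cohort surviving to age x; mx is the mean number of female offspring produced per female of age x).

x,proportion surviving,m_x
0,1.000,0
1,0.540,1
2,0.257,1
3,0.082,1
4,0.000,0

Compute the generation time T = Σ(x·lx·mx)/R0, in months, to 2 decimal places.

lx·mx: 0, 0.54, 0.257, 0.082, 0 → R0 = 0.879
x·lx·mx: 0, 0.54, 0.514, 0.246, 0 → Σ = 1.3
T = 1.3 / 0.879 = 1.478953… → 1.48

1.48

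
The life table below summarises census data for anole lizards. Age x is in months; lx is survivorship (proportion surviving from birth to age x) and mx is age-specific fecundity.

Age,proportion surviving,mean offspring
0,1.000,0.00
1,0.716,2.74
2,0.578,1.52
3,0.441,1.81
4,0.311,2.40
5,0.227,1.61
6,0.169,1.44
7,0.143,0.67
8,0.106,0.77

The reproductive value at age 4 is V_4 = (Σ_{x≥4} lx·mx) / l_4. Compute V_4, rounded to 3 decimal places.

lx·mx for x ≥ 4: 0.7464, 0.36547, 0.24336, 0.09581, 0.08162 → sum = 1.53266
V_4 = 1.53266 / l_4 = 1.53266 / 0.311 = 4.928167… → 4.928

4.928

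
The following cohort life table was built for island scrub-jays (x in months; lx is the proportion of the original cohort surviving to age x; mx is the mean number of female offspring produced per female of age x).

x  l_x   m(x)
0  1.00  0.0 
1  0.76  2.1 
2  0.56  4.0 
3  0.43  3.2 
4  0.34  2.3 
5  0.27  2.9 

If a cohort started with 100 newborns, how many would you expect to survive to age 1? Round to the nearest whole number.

Expected survivors = N0 · l_1 = 100 × 0.76 = 76 → 76

76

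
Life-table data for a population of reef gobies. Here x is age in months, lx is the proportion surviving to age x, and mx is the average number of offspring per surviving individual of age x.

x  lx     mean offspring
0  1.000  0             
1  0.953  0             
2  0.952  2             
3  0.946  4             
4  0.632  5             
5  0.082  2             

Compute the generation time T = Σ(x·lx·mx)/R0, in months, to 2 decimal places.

3.18

lx·mx: 0, 0, 1.904, 3.784, 3.16, 0.164 → R0 = 9.012
x·lx·mx: 0, 0, 3.808, 11.352, 12.64, 0.82 → Σ = 28.62
T = 28.62 / 9.012 = 3.175766… → 3.18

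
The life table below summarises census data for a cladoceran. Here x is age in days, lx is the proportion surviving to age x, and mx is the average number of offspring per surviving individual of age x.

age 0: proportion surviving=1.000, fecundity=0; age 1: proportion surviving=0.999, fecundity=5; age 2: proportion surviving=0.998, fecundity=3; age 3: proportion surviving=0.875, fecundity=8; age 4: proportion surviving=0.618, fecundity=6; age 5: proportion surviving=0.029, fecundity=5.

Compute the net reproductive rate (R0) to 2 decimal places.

lx·mx by age: 0, 4.995, 2.994, 7, 3.708, 0.145
R0 = Σ lx·mx = 18.842 → 18.84

18.84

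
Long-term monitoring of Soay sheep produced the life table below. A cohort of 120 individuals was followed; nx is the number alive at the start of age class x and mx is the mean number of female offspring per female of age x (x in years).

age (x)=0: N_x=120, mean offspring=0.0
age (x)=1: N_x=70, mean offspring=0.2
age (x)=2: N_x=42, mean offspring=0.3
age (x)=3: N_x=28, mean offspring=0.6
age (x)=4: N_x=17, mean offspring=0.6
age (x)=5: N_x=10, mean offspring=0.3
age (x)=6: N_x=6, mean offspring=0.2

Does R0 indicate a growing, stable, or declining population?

lx = nx/n0 = nx/120: 1, 0.58333…, 0.35, 0.23333…, 0.14167…, 0.08333…, 0.05
R0 = Σ lx·mx = 0 + 0.116667… + 0.105 + 0.14… + 0.085… + 0.025… + 0.01 = 0.481667…
R0 < 1, so the population is declining.

declining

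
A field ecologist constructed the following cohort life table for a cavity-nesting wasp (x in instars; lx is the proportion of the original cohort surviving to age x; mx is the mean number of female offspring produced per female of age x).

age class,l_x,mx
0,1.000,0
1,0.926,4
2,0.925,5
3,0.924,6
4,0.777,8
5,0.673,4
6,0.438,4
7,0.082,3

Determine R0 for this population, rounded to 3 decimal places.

24.779

lx·mx by age: 0, 3.704, 4.625, 5.544, 6.216, 2.692, 1.752, 0.246
R0 = Σ lx·mx = 24.779 → 24.779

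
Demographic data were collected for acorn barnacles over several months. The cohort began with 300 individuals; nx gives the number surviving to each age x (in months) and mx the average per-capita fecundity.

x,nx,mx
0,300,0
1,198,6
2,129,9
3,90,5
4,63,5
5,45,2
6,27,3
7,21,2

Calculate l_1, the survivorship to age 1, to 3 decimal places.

l_1 = n_1/n_0 = 198/300 = 0.66 → 0.660

0.660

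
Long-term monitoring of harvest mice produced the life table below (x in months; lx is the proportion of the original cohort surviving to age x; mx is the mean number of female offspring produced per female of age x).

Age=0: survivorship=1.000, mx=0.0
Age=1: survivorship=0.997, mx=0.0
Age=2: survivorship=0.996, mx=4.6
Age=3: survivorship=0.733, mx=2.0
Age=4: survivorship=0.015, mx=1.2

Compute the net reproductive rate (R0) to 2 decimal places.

lx·mx by age: 0, 0, 4.5816, 1.466, 0.018
R0 = Σ lx·mx = 6.0656 → 6.07

6.07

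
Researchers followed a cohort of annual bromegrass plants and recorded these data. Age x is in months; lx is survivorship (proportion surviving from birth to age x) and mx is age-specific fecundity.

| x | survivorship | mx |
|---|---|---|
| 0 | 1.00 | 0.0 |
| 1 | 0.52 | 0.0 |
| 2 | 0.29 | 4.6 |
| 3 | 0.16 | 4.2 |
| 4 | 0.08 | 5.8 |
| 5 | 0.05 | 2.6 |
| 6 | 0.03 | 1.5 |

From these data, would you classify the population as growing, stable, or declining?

R0 = Σ lx·mx = 0 + 0 + 1.334 + 0.672 + 0.464 + 0.13 + 0.045 = 2.645
R0 > 1, so the population is growing.

growing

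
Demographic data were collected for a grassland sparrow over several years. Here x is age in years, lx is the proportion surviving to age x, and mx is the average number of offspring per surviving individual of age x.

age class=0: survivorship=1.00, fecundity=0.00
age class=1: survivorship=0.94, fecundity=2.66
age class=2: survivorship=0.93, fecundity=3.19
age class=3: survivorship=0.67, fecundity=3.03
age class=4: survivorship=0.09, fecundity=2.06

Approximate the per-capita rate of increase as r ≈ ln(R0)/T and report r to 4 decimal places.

R0 = Σ lx·mx = 0 + 2.5004 + 2.9667 + 2.0301 + 0.1854 = 7.6826
Σ x·lx·mx = 15.2657; T = 15.2657/7.6826 = 1.98705…
r ≈ ln(R0)/T = ln(7.6826)/1.98705… = 1.026124… → 1.0261

1.0261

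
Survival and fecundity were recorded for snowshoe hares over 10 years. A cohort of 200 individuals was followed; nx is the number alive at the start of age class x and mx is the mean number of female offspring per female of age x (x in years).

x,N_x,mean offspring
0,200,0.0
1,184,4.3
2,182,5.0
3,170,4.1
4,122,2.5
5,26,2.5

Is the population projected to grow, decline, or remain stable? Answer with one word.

growing

lx = nx/n0 = nx/200: 1, 0.92, 0.91, 0.85, 0.61, 0.13
R0 = Σ lx·mx = 0 + 3.956 + 4.55 + 3.485 + 1.525 + 0.325 = 13.841
R0 > 1, so the population is growing.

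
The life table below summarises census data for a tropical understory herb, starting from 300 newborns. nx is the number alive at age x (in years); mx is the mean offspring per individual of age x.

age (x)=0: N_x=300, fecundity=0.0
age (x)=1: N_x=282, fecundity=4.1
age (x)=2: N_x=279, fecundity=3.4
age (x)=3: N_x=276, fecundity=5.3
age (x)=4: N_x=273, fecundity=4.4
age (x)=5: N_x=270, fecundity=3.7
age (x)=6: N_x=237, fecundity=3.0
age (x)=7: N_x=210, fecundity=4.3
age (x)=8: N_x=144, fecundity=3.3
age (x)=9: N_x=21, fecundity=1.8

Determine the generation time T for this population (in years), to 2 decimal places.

lx = nx/n0 = nx/300: 1, 0.94, 0.93, 0.92, 0.91, 0.9, 0.79, 0.7, 0.48, 0.07
lx·mx: 0, 3.854, 3.162, 4.876, 4.004, 3.33, 2.37, 3.01, 1.584, 0.126 → R0 = 26.316
x·lx·mx: 0, 3.854, 6.324, 14.628, 16.016, 16.65, 14.22, 21.07, 12.672, 1.134 → Σ = 106.568
T = 106.568 / 26.316 = 4.049552… → 4.05

4.05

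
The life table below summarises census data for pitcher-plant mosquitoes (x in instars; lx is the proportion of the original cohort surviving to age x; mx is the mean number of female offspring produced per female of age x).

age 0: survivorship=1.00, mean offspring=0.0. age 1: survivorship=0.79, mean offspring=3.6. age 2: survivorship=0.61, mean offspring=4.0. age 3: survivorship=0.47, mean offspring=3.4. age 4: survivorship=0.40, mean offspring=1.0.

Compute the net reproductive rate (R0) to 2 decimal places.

7.28

lx·mx by age: 0, 2.844, 2.44, 1.598, 0.4
R0 = Σ lx·mx = 7.282 → 7.28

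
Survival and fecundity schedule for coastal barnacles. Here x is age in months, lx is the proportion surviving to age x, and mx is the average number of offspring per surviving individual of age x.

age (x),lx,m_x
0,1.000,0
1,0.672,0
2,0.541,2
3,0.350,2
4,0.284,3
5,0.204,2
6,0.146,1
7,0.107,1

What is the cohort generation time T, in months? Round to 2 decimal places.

lx·mx: 0, 0, 1.082, 0.7, 0.852, 0.408, 0.146, 0.107 → R0 = 3.295
x·lx·mx: 0, 0, 2.164, 2.1, 3.408, 2.04, 0.876, 0.749 → Σ = 11.337
T = 11.337 / 3.295 = 3.440668… → 3.44

3.44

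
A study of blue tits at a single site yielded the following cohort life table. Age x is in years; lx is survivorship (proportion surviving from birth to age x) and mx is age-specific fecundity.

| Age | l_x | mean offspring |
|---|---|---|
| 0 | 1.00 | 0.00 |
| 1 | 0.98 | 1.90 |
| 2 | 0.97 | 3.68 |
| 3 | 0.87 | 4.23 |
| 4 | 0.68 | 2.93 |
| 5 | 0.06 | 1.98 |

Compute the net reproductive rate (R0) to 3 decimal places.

lx·mx by age: 0, 1.862, 3.5696, 3.6801, 1.9924, 0.1188
R0 = Σ lx·mx = 11.2229 → 11.223

11.223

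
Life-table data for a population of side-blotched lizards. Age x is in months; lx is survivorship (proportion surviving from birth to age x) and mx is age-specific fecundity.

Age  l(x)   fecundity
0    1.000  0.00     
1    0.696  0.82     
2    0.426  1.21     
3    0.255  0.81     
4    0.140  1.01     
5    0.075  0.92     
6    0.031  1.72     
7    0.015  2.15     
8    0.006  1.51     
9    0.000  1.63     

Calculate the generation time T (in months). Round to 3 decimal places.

lx·mx: 0, 0.57072, 0.51546, 0.20655, 0.1414, 0.069, 0.05332, 0.03225, 0.00906, 0 → R0 = 1.59776
x·lx·mx: 0, 0.57072, 1.03092, 0.61965, 0.5656, 0.345, 0.31992, 0.22575, 0.07248, 0 → Σ = 3.75004
T = 3.75004 / 1.59776 = 2.347061… → 2.347

2.347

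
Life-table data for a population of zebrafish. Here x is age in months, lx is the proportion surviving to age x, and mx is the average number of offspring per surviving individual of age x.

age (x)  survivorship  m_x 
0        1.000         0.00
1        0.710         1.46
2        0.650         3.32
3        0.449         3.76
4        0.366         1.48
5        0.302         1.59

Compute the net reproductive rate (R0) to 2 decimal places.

5.90

lx·mx by age: 0, 1.0366, 2.158, 1.68824, 0.54168, 0.48018
R0 = Σ lx·mx = 5.9047 → 5.90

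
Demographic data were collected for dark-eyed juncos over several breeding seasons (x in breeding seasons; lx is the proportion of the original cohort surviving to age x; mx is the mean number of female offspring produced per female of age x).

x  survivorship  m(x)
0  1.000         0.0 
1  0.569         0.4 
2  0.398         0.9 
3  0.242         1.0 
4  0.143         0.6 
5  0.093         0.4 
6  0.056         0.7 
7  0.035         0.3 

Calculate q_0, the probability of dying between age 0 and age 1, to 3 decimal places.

q_0 = (l_0 − l_1) / l_0 = (1 − 0.569) / 1
     = 0.431 / 1 = 0.431 → 0.431

0.431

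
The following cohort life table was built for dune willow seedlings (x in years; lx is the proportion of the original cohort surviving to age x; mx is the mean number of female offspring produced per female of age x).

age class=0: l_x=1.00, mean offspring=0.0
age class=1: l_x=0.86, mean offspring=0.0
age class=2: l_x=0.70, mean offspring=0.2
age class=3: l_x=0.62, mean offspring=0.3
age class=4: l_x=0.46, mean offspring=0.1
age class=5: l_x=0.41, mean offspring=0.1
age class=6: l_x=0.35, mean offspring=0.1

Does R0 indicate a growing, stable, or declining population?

declining

R0 = Σ lx·mx = 0 + 0 + 0.14 + 0.186 + 0.046 + 0.041 + 0.035 = 0.448
R0 < 1, so the population is declining.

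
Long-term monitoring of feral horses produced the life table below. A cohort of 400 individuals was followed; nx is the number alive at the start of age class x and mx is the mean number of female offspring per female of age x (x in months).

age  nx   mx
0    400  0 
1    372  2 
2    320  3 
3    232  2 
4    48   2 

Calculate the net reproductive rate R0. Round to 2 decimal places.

lx = nx/n0 = nx/400: 1, 0.93, 0.8, 0.58, 0.12
lx·mx by age: 0, 1.86, 2.4, 1.16, 0.24
R0 = Σ lx·mx = 5.66 → 5.66

5.66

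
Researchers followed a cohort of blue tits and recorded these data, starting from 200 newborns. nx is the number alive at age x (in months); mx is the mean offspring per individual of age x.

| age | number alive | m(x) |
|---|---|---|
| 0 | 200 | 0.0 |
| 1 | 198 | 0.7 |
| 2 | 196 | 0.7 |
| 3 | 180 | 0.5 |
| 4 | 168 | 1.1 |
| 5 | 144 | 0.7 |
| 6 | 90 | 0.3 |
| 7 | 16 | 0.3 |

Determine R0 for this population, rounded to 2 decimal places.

3.42

lx = nx/n0 = nx/200: 1, 0.99, 0.98, 0.9, 0.84, 0.72, 0.45, 0.08
lx·mx by age: 0, 0.693, 0.686, 0.45, 0.924, 0.504, 0.135, 0.024
R0 = Σ lx·mx = 3.416 → 3.42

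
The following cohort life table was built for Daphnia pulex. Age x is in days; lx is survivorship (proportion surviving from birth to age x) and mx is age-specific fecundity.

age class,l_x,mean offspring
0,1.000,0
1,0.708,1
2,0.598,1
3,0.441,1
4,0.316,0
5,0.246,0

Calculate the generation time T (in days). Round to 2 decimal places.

1.85

lx·mx: 0, 0.708, 0.598, 0.441, 0, 0 → R0 = 1.747
x·lx·mx: 0, 0.708, 1.196, 1.323, 0, 0 → Σ = 3.227
T = 3.227 / 1.747 = 1.847167… → 1.85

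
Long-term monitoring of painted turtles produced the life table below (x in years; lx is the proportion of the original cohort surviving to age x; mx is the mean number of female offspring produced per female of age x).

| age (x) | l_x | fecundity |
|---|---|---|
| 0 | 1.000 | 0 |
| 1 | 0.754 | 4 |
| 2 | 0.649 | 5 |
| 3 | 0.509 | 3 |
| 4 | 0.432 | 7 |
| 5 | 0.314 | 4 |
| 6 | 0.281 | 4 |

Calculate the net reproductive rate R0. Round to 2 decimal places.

lx·mx by age: 0, 3.016, 3.245, 1.527, 3.024, 1.256, 1.124
R0 = Σ lx·mx = 13.192 → 13.19

13.19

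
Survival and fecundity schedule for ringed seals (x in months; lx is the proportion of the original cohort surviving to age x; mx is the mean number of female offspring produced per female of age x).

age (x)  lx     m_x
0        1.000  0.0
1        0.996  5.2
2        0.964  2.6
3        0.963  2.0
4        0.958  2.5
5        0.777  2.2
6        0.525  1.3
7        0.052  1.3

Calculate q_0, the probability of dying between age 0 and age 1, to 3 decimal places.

q_0 = (l_0 − l_1) / l_0 = (1 − 0.996) / 1
     = 0.004 / 1 = 0.004 → 0.004

0.004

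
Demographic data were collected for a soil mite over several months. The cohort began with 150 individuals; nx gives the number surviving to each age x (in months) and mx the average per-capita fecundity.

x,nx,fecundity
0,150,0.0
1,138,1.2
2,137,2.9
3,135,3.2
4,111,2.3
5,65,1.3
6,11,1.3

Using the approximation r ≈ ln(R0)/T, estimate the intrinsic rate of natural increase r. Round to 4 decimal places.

0.7827

lx = nx/n0 = nx/150: 1, 0.92, 0.91333…, 0.9, 0.74, 0.43333…, 0.07333…
R0 = Σ lx·mx = 0 + 1.104 + 2.64867… + 2.88 + 1.702 + 0.56333… + 0.09533… = 8.993333…
Σ x·lx·mx = 25.238…; T = 25.238…/8.993333… = 2.8063…
r ≈ ln(R0)/T = ln(8.993333…)/2.8063… = 0.782697… → 0.7827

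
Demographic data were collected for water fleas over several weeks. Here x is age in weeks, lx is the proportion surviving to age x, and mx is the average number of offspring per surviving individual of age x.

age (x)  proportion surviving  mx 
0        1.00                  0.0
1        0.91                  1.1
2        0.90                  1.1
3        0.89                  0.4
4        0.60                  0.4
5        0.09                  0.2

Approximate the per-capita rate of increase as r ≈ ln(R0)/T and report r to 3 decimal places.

R0 = Σ lx·mx = 0 + 1.001 + 0.99 + 0.356 + 0.24 + 0.018 = 2.605
Σ x·lx·mx = 5.099; T = 5.099/2.605 = 1.95739…
r ≈ ln(R0)/T = ln(2.605)/1.95739… = 0.48914… → 0.489

0.489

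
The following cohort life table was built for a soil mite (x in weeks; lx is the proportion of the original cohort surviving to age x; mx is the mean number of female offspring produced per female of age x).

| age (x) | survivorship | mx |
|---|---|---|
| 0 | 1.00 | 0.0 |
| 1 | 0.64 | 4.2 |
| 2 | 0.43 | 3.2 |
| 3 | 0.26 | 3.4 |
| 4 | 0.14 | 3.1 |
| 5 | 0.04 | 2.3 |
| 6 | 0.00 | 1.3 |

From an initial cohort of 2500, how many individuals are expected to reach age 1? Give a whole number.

Expected survivors = N0 · l_1 = 2500 × 0.64 = 1600 → 1600

1600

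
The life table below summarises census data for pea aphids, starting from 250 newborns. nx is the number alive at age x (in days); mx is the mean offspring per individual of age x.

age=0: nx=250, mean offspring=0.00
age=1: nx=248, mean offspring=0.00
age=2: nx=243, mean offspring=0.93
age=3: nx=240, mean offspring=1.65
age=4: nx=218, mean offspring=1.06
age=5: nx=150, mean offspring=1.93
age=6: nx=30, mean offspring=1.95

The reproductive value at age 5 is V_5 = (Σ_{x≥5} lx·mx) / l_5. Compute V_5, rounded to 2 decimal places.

lx = nx/n0 = nx/250: 1, 0.992, 0.972, 0.96, 0.872, 0.6, 0.12
lx·mx for x ≥ 5: 1.158, 0.234 → sum = 1.392
V_5 = 1.392 / l_5 = 1.392 / 0.6 = 2.32 → 2.32

2.32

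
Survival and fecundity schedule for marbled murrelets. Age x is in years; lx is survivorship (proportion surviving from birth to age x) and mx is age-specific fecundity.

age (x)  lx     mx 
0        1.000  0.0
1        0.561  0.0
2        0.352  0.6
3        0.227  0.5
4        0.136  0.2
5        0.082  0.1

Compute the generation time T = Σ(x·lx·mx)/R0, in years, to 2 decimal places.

lx·mx: 0, 0, 0.2112, 0.1135, 0.0272, 0.0082 → R0 = 0.3601
x·lx·mx: 0, 0, 0.4224, 0.3405, 0.1088, 0.041 → Σ = 0.9127
T = 0.9127 / 0.3601 = 2.534574… → 2.53

2.53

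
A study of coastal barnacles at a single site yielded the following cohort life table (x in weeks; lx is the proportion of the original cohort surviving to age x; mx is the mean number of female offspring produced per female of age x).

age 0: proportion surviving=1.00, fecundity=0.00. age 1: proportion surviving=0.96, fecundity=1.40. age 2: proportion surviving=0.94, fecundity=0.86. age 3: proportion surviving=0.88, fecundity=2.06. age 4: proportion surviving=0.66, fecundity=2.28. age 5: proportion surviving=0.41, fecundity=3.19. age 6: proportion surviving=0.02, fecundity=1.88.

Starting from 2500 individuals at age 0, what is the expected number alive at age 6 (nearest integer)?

50

Expected survivors = N0 · l_6 = 2500 × 0.02 = 50 → 50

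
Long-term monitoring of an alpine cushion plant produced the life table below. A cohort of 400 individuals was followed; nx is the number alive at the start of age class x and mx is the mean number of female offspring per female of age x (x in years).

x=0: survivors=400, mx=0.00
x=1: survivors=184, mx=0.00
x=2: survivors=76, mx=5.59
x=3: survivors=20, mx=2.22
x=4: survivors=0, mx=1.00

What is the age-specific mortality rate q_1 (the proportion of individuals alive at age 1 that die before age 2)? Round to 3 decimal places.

0.587

lx = nx/n0 = nx/400: 1, 0.46, 0.19, 0.05, 0
q_1 = (l_1 − l_2) / l_1 = (0.46 − 0.19) / 0.46
     = 0.27 / 0.46 = 0.586957… → 0.587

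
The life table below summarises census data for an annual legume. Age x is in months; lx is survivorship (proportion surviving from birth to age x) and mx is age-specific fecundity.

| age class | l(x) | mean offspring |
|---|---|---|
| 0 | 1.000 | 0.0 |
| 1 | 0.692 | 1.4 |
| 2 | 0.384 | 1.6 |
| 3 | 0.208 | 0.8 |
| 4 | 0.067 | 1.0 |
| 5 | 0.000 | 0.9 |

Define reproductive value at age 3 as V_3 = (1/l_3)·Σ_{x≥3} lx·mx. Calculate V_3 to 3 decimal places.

1.122

lx·mx for x ≥ 3: 0.1664, 0.067, 0 → sum = 0.2334
V_3 = 0.2334 / l_3 = 0.2334 / 0.208 = 1.122115… → 1.122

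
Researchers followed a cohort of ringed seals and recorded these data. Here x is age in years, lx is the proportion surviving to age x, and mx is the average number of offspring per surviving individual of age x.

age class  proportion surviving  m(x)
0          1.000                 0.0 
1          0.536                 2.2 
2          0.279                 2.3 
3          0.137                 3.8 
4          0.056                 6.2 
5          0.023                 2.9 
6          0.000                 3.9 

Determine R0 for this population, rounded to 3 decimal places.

lx·mx by age: 0, 1.1792, 0.6417, 0.5206, 0.3472, 0.0667, 0
R0 = Σ lx·mx = 2.7554 → 2.755

2.755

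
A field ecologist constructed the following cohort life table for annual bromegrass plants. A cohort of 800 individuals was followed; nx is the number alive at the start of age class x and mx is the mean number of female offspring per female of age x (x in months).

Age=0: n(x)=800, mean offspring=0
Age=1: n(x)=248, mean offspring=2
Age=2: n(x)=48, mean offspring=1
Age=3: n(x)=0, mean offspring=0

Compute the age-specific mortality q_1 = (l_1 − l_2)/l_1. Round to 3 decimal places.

lx = nx/n0 = nx/800: 1, 0.31, 0.06, 0
q_1 = (l_1 − l_2) / l_1 = (0.31 − 0.06) / 0.31
     = 0.25 / 0.31 = 0.806452… → 0.806

0.806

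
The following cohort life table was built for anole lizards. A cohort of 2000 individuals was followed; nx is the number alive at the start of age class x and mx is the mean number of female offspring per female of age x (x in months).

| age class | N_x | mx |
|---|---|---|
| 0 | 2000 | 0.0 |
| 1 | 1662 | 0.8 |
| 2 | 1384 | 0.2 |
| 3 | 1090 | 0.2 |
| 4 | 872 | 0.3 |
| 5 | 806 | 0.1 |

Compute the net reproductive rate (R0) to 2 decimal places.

1.08

lx = nx/n0 = nx/2000: 1, 0.831, 0.692, 0.545, 0.436, 0.403
lx·mx by age: 0, 0.6648, 0.1384, 0.109, 0.1308, 0.0403
R0 = Σ lx·mx = 1.0833 → 1.08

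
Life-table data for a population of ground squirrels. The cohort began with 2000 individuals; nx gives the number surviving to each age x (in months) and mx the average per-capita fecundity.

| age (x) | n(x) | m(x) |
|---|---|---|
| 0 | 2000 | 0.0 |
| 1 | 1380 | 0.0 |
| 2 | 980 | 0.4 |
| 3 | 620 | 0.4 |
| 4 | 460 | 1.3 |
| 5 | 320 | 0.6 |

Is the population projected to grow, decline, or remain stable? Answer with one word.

declining

lx = nx/n0 = nx/2000: 1, 0.69, 0.49, 0.31, 0.23, 0.16
R0 = Σ lx·mx = 0 + 0 + 0.196 + 0.124 + 0.299 + 0.096 = 0.715
R0 < 1, so the population is declining.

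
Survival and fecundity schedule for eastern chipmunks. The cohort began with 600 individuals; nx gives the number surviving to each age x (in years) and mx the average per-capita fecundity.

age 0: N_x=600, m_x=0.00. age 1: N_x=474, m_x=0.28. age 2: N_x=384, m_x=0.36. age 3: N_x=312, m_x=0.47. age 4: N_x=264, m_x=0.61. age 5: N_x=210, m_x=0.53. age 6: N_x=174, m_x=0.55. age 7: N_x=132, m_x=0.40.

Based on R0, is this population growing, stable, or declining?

growing

lx = nx/n0 = nx/600: 1, 0.79, 0.64, 0.52, 0.44, 0.35, 0.29, 0.22
R0 = Σ lx·mx = 0 + 0.2212 + 0.2304 + 0.2444 + 0.2684 + 0.1855 + 0.1595 + 0.088 = 1.3974
R0 > 1, so the population is growing.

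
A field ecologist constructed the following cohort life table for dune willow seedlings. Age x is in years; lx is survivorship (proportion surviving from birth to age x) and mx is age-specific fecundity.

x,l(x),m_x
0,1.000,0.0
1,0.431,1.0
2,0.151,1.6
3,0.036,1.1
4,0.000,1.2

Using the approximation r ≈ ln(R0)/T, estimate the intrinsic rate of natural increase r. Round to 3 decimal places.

R0 = Σ lx·mx = 0 + 0.431 + 0.2416 + 0.0396 + 0 = 0.7122
Σ x·lx·mx = 1.033; T = 1.033/0.7122 = 1.45044…
r ≈ ln(R0)/T = ln(0.7122)/1.45044… = -0.234… → -0.234

-0.234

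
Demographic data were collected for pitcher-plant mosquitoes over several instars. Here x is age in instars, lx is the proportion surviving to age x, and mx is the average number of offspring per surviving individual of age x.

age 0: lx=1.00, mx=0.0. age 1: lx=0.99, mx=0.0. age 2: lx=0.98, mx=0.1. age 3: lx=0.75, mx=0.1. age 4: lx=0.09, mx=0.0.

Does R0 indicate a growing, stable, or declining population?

R0 = Σ lx·mx = 0 + 0 + 0.098 + 0.075 + 0 = 0.173
R0 < 1, so the population is declining.

declining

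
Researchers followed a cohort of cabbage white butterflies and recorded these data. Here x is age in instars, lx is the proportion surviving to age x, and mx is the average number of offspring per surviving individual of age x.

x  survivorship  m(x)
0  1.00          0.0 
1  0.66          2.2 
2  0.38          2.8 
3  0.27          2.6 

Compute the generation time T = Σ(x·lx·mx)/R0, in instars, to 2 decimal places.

lx·mx: 0, 1.452, 1.064, 0.702 → R0 = 3.218
x·lx·mx: 0, 1.452, 2.128, 2.106 → Σ = 5.686
T = 5.686 / 3.218 = 1.766936… → 1.77

1.77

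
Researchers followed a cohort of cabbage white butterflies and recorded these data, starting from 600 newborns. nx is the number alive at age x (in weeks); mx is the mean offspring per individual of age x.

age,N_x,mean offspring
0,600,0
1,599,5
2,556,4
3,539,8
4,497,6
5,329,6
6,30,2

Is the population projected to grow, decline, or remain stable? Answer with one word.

growing

lx = nx/n0 = nx/600: 1, 0.99833…, 0.92667…, 0.89833…, 0.82833…, 0.54833…, 0.05
R0 = Σ lx·mx = 0 + 4.991667… + 3.706667… + 7.186667… + 4.97… + 3.29… + 0.1 = 24.245…
R0 > 1, so the population is growing.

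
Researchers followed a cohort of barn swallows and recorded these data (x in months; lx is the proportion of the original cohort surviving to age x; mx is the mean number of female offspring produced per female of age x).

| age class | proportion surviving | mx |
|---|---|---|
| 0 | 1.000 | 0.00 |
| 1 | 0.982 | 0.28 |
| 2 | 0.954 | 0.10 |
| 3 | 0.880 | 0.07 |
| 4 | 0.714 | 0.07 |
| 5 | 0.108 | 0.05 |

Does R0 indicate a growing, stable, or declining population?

declining

R0 = Σ lx·mx = 0 + 0.27496 + 0.0954 + 0.0616 + 0.04998 + 0.0054 = 0.48734
R0 < 1, so the population is declining.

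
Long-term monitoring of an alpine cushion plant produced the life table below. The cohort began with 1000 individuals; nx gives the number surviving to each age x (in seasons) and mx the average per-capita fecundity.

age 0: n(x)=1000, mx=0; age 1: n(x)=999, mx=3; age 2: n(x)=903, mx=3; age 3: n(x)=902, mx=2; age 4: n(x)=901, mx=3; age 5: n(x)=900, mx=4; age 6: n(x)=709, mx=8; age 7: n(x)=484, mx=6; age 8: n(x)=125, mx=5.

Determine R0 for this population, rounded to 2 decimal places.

23.01

lx = nx/n0 = nx/1000: 1, 0.999, 0.903, 0.902, 0.901, 0.9, 0.709, 0.484, 0.125
lx·mx by age: 0, 2.997, 2.709, 1.804, 2.703, 3.6, 5.672, 2.904, 0.625
R0 = Σ lx·mx = 23.014 → 23.01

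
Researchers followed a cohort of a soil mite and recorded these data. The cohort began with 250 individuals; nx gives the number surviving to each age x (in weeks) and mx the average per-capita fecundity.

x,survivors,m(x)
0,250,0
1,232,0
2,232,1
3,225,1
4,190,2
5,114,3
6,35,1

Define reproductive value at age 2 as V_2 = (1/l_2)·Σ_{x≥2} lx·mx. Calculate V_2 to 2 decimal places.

lx = nx/n0 = nx/250: 1, 0.928, 0.928, 0.9, 0.76, 0.456, 0.14
lx·mx for x ≥ 2: 0.928, 0.9, 1.52, 1.368, 0.14 → sum = 4.856
V_2 = 4.856 / l_2 = 4.856 / 0.928 = 5.232759… → 5.23

5.23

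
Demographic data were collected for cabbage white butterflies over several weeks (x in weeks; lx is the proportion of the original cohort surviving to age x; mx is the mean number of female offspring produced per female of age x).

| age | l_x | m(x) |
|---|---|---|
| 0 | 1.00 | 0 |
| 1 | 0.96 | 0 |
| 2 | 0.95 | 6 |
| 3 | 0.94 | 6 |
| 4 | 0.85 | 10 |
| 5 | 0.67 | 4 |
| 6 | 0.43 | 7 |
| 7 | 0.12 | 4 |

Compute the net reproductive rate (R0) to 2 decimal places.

lx·mx by age: 0, 0, 5.7, 5.64, 8.5, 2.68, 3.01, 0.48
R0 = Σ lx·mx = 26.01 → 26.01

26.01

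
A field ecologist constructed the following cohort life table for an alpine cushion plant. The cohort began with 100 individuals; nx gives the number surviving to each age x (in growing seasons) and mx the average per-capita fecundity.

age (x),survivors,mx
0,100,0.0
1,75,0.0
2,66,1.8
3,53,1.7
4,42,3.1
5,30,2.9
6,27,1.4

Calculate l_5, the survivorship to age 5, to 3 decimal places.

l_5 = n_5/n_0 = 30/100 = 0.3 → 0.300

0.300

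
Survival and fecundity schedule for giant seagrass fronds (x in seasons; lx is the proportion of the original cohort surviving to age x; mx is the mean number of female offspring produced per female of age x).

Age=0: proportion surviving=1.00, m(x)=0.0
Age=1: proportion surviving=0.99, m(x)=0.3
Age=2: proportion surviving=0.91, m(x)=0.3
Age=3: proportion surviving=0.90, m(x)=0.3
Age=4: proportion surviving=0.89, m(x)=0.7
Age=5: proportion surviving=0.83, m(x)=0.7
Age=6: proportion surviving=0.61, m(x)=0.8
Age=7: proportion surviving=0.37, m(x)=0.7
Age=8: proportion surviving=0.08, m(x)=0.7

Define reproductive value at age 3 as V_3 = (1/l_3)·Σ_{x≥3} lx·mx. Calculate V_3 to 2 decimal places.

2.53

lx·mx for x ≥ 3: 0.27, 0.623, 0.581, 0.488, 0.259, 0.056 → sum = 2.277
V_3 = 2.277 / l_3 = 2.277 / 0.9 = 2.53 → 2.53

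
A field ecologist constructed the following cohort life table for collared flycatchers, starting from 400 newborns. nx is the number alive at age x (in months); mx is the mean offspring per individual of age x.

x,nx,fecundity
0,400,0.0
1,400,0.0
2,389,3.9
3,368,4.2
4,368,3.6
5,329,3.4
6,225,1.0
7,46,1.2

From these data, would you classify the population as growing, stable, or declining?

lx = nx/n0 = nx/400: 1, 1, 0.9725, 0.92, 0.92, 0.8225, 0.5625, 0.115
R0 = Σ lx·mx = 0 + 0 + 3.79275 + 3.864 + 3.312 + 2.7965 + 0.5625 + 0.138 = 14.46575
R0 > 1, so the population is growing.

growing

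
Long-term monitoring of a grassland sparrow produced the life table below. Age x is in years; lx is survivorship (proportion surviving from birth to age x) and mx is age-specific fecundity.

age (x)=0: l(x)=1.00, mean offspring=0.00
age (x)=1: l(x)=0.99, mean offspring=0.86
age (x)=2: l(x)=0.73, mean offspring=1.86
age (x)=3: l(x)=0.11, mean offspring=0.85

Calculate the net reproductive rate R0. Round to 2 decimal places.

2.30

lx·mx by age: 0, 0.8514, 1.3578, 0.0935
R0 = Σ lx·mx = 2.3027 → 2.30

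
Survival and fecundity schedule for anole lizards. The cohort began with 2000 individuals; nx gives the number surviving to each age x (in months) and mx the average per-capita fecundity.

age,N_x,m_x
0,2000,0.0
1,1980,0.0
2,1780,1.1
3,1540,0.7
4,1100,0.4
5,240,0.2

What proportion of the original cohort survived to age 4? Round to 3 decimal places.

l_4 = n_4/n_0 = 1100/2000 = 0.55 → 0.550

0.550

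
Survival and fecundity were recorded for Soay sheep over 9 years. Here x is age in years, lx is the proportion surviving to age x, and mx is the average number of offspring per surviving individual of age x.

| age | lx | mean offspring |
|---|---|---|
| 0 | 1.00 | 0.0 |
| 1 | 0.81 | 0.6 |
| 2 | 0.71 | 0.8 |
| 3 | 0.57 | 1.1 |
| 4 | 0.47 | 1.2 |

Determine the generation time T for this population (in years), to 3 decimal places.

2.565

lx·mx: 0, 0.486, 0.568, 0.627, 0.564 → R0 = 2.245
x·lx·mx: 0, 0.486, 1.136, 1.881, 2.256 → Σ = 5.759
T = 5.759 / 2.245 = 2.565256… → 2.565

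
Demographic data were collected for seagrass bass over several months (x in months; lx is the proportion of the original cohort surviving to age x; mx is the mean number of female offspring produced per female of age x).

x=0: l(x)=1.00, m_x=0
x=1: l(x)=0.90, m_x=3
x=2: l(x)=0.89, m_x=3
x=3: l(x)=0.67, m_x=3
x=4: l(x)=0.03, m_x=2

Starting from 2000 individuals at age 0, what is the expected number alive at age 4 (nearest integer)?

60

Expected survivors = N0 · l_4 = 2000 × 0.03 = 60 → 60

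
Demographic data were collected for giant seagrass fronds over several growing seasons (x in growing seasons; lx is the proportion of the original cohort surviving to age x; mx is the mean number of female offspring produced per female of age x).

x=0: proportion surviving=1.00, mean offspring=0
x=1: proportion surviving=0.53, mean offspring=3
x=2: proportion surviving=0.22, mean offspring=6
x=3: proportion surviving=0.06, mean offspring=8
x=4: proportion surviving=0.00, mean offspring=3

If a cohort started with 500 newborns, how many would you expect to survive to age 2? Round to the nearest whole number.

Expected survivors = N0 · l_2 = 500 × 0.22 = 110 → 110

110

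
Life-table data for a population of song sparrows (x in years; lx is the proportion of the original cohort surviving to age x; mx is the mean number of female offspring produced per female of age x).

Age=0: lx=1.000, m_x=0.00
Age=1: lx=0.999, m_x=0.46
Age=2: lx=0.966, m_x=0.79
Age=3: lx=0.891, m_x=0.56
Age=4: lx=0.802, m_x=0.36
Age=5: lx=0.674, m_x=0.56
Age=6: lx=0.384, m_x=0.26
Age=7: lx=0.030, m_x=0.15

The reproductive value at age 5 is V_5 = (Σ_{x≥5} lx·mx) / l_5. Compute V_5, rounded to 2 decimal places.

0.71

lx·mx for x ≥ 5: 0.37744, 0.09984, 0.0045 → sum = 0.48178
V_5 = 0.48178 / l_5 = 0.48178 / 0.674 = 0.714807… → 0.71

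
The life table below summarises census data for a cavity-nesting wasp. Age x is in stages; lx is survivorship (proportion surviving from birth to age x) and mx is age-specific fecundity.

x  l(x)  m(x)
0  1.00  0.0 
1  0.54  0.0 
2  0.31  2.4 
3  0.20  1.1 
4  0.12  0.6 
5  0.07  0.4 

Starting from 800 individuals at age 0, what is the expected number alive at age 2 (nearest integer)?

248

Expected survivors = N0 · l_2 = 800 × 0.31 = 248 → 248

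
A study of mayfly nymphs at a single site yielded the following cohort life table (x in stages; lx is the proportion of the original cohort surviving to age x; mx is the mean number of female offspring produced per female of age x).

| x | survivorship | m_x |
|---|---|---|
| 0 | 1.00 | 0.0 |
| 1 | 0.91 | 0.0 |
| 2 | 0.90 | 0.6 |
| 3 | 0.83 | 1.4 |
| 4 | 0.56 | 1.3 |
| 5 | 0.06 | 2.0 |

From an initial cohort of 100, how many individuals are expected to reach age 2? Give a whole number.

90

Expected survivors = N0 · l_2 = 100 × 0.90 = 90 → 90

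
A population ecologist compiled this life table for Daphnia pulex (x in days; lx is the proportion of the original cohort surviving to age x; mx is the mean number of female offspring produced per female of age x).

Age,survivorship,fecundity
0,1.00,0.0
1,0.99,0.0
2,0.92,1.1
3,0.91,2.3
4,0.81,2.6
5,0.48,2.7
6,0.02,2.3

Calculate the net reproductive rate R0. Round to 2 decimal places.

6.55

lx·mx by age: 0, 0, 1.012, 2.093, 2.106, 1.296, 0.046
R0 = Σ lx·mx = 6.553 → 6.55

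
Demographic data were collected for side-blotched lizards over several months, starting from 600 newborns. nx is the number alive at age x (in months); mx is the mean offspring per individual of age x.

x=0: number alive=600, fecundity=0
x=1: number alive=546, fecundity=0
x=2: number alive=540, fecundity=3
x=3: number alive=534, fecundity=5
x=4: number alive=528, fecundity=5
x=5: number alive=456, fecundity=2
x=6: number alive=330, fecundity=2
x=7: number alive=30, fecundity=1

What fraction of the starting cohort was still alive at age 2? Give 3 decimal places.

l_2 = n_2/n_0 = 540/600 = 0.9 → 0.900

0.900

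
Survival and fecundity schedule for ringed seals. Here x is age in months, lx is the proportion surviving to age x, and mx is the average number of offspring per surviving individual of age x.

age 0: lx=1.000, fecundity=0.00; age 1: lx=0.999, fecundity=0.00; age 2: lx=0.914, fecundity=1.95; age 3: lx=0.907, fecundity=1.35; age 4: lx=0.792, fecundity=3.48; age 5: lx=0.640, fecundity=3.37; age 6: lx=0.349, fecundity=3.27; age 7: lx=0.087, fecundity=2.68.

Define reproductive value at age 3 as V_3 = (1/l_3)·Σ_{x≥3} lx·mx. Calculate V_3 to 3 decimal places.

8.282

lx·mx for x ≥ 3: 1.22445, 2.75616, 2.1568, 1.14123, 0.23316 → sum = 7.5118
V_3 = 7.5118 / l_3 = 7.5118 / 0.907 = 8.282029… → 8.282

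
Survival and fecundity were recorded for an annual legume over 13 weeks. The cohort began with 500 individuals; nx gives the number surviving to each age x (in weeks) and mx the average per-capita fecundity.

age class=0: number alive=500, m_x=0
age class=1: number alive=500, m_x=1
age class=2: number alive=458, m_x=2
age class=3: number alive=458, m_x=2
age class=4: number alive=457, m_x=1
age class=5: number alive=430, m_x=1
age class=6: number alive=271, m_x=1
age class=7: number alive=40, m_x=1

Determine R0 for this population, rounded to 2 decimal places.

lx = nx/n0 = nx/500: 1, 1, 0.916, 0.916, 0.914, 0.86, 0.542, 0.08
lx·mx by age: 0, 1, 1.832, 1.832, 0.914, 0.86, 0.542, 0.08
R0 = Σ lx·mx = 7.06 → 7.06

7.06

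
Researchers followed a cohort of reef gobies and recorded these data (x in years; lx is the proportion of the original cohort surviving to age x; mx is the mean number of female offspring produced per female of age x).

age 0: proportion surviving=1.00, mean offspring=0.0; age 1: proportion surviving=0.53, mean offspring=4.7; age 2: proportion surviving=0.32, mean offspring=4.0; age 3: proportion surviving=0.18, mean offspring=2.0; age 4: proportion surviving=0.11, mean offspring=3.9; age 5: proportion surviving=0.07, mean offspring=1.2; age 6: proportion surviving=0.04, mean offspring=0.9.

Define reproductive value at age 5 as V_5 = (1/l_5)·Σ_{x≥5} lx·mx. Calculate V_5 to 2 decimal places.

lx·mx for x ≥ 5: 0.084, 0.036 → sum = 0.12
V_5 = 0.12 / l_5 = 0.12 / 0.07 = 1.714286… → 1.71

1.71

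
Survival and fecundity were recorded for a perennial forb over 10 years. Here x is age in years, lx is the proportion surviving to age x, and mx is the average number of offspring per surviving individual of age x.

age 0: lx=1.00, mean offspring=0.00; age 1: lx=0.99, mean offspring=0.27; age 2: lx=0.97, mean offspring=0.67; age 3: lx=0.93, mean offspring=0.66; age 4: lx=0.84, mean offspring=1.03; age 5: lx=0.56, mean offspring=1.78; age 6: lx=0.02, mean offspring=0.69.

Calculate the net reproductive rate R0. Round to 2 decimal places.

3.41

lx·mx by age: 0, 0.2673, 0.6499, 0.6138, 0.8652, 0.9968, 0.0138
R0 = Σ lx·mx = 3.4068 → 3.41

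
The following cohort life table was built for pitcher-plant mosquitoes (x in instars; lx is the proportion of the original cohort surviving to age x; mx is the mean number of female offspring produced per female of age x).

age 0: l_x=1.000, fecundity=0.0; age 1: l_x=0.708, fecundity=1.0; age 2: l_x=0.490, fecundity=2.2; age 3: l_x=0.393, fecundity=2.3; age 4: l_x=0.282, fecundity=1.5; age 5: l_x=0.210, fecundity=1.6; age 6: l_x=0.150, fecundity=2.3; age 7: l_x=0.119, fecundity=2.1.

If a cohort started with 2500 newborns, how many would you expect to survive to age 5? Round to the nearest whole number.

Expected survivors = N0 · l_5 = 2500 × 0.210 = 525 → 525

525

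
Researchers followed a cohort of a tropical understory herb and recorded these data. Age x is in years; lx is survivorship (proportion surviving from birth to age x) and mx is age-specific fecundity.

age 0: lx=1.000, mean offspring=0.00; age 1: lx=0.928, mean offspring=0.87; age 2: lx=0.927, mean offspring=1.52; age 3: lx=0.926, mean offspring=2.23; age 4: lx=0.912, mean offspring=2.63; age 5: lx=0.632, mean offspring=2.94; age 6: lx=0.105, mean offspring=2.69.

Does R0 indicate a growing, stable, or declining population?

R0 = Σ lx·mx = 0 + 0.80736 + 1.40904 + 2.06498 + 2.39856 + 1.85808 + 0.28245 = 8.82047
R0 > 1, so the population is growing.

growing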